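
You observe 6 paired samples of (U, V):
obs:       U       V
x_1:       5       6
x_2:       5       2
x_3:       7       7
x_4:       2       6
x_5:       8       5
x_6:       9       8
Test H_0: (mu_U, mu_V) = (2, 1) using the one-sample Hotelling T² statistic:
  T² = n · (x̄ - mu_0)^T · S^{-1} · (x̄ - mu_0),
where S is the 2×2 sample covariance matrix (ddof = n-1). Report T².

Step 1 — sample mean vector:
  mean(U) = (5 + 5 + 7 + 2 + 8 + 9) / 6 = 36/6 = 6
  mean(V) = (6 + 2 + 7 + 6 + 5 + 8) / 6 = 34/6 = 5.6667
  x̄ = (6, 5.6667),  deviation x̄ - mu_0 = (6, 5.6667) - (2, 1) = (4, 4.6667).

Step 2 — sample covariance matrix, S[i,j] = (1/(n-1)) · Σ_k (x_{k,i} - mean_i) · (x_{k,j} - mean_j), divisor n-1 = 5:
  S[U,U] = ((-1)·(-1) + (-1)·(-1) + (1)·(1) + (-4)·(-4) + (2)·(2) + (3)·(3)) / 5 = 32/5 = 6.4
  S[U,V] = ((-1)·(0.3333) + (-1)·(-3.6667) + (1)·(1.3333) + (-4)·(0.3333) + (2)·(-0.6667) + (3)·(2.3333)) / 5 = 9/5 = 1.8
  S[V,V] = ((0.3333)·(0.3333) + (-3.6667)·(-3.6667) + (1.3333)·(1.3333) + (0.3333)·(0.3333) + (-0.6667)·(-0.6667) + (2.3333)·(2.3333)) / 5 = 21.3333/5 = 4.2667
  S = [[6.4, 1.8],
 [1.8, 4.2667]].

Step 3 — invert S. det(S) = 6.4·4.2667 - (1.8)² = 24.0667.
  S^{-1} = (1/det) · [[d, -b], [-b, a]] = [[0.1773, -0.0748],
 [-0.0748, 0.2659]].

Step 4 — quadratic form (x̄ - mu_0)^T · S^{-1} · (x̄ - mu_0):
  S^{-1} · (x̄ - mu_0) = (0.3601, 0.9418),
  (x̄ - mu_0)^T · [...] = (4)·(0.3601) + (4.6667)·(0.9418) = 5.8356.

Step 5 — scale by n: T² = 6 · 5.8356 = 35.0139.

T² ≈ 35.0139


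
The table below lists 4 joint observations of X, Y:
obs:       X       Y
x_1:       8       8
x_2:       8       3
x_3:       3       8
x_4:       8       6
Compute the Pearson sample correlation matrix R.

Step 1 — column means:
  mean(X) = (8 + 8 + 3 + 8) / 4 = 27/4 = 6.75
  mean(Y) = (8 + 3 + 8 + 6) / 4 = 25/4 = 6.25

Step 2 — sample variances and covariances s[i,j] = (1/(n-1)) · Σ_k (x_{k,i} - mean_i) · (x_{k,j} - mean_j), with n-1 = 3:
  s[X,X] = ((1.25)·(1.25) + (1.25)·(1.25) + (-3.75)·(-3.75) + (1.25)·(1.25)) / 3 = 18.75/3 = 6.25
  s[X,Y] = ((1.25)·(1.75) + (1.25)·(-3.25) + (-3.75)·(1.75) + (1.25)·(-0.25)) / 3 = -8.75/3 = -2.9167
  s[Y,Y] = ((1.75)·(1.75) + (-3.25)·(-3.25) + (1.75)·(1.75) + (-0.25)·(-0.25)) / 3 = 16.75/3 = 5.5833
  Sample standard deviations s_i = √(s[i,i]):
  s(X) = √(6.25) = 2.5
  s(Y) = √(5.5833) = 2.3629

Step 3 — r_{ij} = s_{ij} / (s_i · s_j):
  r[X,X] = 1 (diagonal).
  r[X,Y] = -2.9167 / (2.5 · 2.3629) = -2.9167 / 5.9073 = -0.4937
  r[Y,Y] = 1 (diagonal).

R is symmetric with unit diagonal. Assembling:

R = [[1, -0.4937],
 [-0.4937, 1]]


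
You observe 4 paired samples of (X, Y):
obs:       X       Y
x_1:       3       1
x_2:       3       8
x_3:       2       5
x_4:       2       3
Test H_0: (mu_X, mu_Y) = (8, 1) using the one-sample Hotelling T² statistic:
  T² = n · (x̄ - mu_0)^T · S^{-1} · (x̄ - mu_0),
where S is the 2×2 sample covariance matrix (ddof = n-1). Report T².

Step 1 — sample mean vector:
  mean(X) = (3 + 3 + 2 + 2) / 4 = 10/4 = 2.5
  mean(Y) = (1 + 8 + 5 + 3) / 4 = 17/4 = 4.25
  x̄ = (2.5, 4.25),  deviation x̄ - mu_0 = (2.5, 4.25) - (8, 1) = (-5.5, 3.25).

Step 2 — sample covariance matrix, S[i,j] = (1/(n-1)) · Σ_k (x_{k,i} - mean_i) · (x_{k,j} - mean_j), divisor n-1 = 3:
  S[X,X] = ((0.5)·(0.5) + (0.5)·(0.5) + (-0.5)·(-0.5) + (-0.5)·(-0.5)) / 3 = 1/3 = 0.3333
  S[X,Y] = ((0.5)·(-3.25) + (0.5)·(3.75) + (-0.5)·(0.75) + (-0.5)·(-1.25)) / 3 = 0.5/3 = 0.1667
  S[Y,Y] = ((-3.25)·(-3.25) + (3.75)·(3.75) + (0.75)·(0.75) + (-1.25)·(-1.25)) / 3 = 26.75/3 = 8.9167
  S = [[0.3333, 0.1667],
 [0.1667, 8.9167]].

Step 3 — invert S. det(S) = 0.3333·8.9167 - (0.1667)² = 2.9444.
  S^{-1} = (1/det) · [[d, -b], [-b, a]] = [[3.0283, -0.0566],
 [-0.0566, 0.1132]].

Step 4 — quadratic form (x̄ - mu_0)^T · S^{-1} · (x̄ - mu_0):
  S^{-1} · (x̄ - mu_0) = (-16.8396, 0.6792),
  (x̄ - mu_0)^T · [...] = (-5.5)·(-16.8396) + (3.25)·(0.6792) = 94.8255.

Step 5 — scale by n: T² = 4 · 94.8255 = 379.3019.

T² ≈ 379.3019


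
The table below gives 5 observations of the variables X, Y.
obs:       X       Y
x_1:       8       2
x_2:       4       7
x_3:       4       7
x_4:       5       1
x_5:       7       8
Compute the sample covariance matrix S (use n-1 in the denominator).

Step 1 — column means:
  mean(X) = (8 + 4 + 4 + 5 + 7) / 5 = 28/5 = 5.6
  mean(Y) = (2 + 7 + 7 + 1 + 8) / 5 = 25/5 = 5

Step 2 — sample covariance S[i,j] = (1/(n-1)) · Σ_k (x_{k,i} - mean_i) · (x_{k,j} - mean_j), with n-1 = 4.
  S[X,X] = ((2.4)·(2.4) + (-1.6)·(-1.6) + (-1.6)·(-1.6) + (-0.6)·(-0.6) + (1.4)·(1.4)) / 4 = 13.2/4 = 3.3
  S[X,Y] = ((2.4)·(-3) + (-1.6)·(2) + (-1.6)·(2) + (-0.6)·(-4) + (1.4)·(3)) / 4 = -7/4 = -1.75
  S[Y,Y] = ((-3)·(-3) + (2)·(2) + (2)·(2) + (-4)·(-4) + (3)·(3)) / 4 = 42/4 = 10.5

S is symmetric (S[j,i] = S[i,j]). Assembling:

S = [[3.3, -1.75],
 [-1.75, 10.5]]


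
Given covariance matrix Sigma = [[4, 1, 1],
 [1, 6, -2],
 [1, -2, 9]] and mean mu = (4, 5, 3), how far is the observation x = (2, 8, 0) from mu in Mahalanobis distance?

Step 1 — centre the observation: (x - mu) = (-2, 3, -3).

Step 2 — invert Sigma (cofactor / det for 3×3, or solve directly):
  Sigma^{-1} = [[0.2762, -0.0608, -0.0442],
 [-0.0608, 0.1934, 0.0497],
 [-0.0442, 0.0497, 0.1271]].

Step 3 — form the quadratic (x - mu)^T · Sigma^{-1} · (x - mu):
  Sigma^{-1} · (x - mu) = (-0.6022, 0.5525, -0.1436).
  (x - mu)^T · [Sigma^{-1} · (x - mu)] = (-2)·(-0.6022) + (3)·(0.5525) + (-3)·(-0.1436) = 3.2928.

Step 4 — take square root: d = √(3.2928) ≈ 1.8146.

d(x, mu) = √(3.2928) ≈ 1.8146


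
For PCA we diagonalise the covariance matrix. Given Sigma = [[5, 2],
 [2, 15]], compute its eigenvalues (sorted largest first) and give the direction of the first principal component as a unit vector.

Step 1 — characteristic polynomial of 2×2 Sigma:
  det(Sigma - λI) = λ² - trace · λ + det = 0.
  trace = 5 + 15 = 20, det = 5·15 - (2)² = 71.
Step 2 — discriminant:
  Δ = trace² - 4·det = 400 - 284 = 116.
Step 3 — eigenvalues:
  λ = (trace ± √Δ)/2 = (20 ± 10.7703)/2,
  λ_1 = 15.3852,  λ_2 = 4.6148.

Step 4 — unit eigenvector for λ_1: solve (Sigma - λ_1 I)v = 0. First row:
  (5 - 15.3852)·v_x + (2)·v_y = 0, i.e. (-10.3852)·v_x + (2)·v_y = 0,
  so v ∝ (b, λ_1 - a) = (2, 10.3852) = u.
  ||u|| = √((2)² + (10.3852)²) = √(111.8516) ≈ 10.576,
  v_1 = u/||u|| ≈ (0.1891, 0.982) (||v_1|| = 1).

λ_1 = 15.3852,  λ_2 = 4.6148;  v_1 ≈ (0.1891, 0.982)


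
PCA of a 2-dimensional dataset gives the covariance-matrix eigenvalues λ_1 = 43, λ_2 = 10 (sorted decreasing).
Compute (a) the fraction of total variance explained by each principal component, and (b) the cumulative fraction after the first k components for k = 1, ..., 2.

Step 1 — total variance = trace(Sigma) = Σ λ_i = 43 + 10 = 53.

Step 2 — fraction explained by component i = λ_i / Σ λ:
  PC1: 43/53 = 0.8113
  PC2: 10/53 = 0.1887

Step 3 — cumulative fraction after k components = (λ_1 + ... + λ_k) / Σ λ:
  k = 1: 43/53 = 0.8113
  k = 2: (43 + 10)/53 = 53/53 = 1

Summary (fraction, with percent):

explained: PC1 0.8113 (81.13%), PC2 0.1887 (18.87%);  cumulative: 0.8113, 1


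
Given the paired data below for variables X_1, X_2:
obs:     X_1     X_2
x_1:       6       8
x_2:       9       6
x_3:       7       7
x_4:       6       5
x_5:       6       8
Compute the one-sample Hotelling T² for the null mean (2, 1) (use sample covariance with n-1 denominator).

Step 1 — sample mean vector:
  mean(X_1) = (6 + 9 + 7 + 6 + 6) / 5 = 34/5 = 6.8
  mean(X_2) = (8 + 6 + 7 + 5 + 8) / 5 = 34/5 = 6.8
  x̄ = (6.8, 6.8),  deviation x̄ - mu_0 = (6.8, 6.8) - (2, 1) = (4.8, 5.8).

Step 2 — sample covariance matrix, S[i,j] = (1/(n-1)) · Σ_k (x_{k,i} - mean_i) · (x_{k,j} - mean_j), divisor n-1 = 4:
  S[X_1,X_1] = ((-0.8)·(-0.8) + (2.2)·(2.2) + (0.2)·(0.2) + (-0.8)·(-0.8) + (-0.8)·(-0.8)) / 4 = 6.8/4 = 1.7
  S[X_1,X_2] = ((-0.8)·(1.2) + (2.2)·(-0.8) + (0.2)·(0.2) + (-0.8)·(-1.8) + (-0.8)·(1.2)) / 4 = -2.2/4 = -0.55
  S[X_2,X_2] = ((1.2)·(1.2) + (-0.8)·(-0.8) + (0.2)·(0.2) + (-1.8)·(-1.8) + (1.2)·(1.2)) / 4 = 6.8/4 = 1.7
  S = [[1.7, -0.55],
 [-0.55, 1.7]].

Step 3 — invert S. det(S) = 1.7·1.7 - (-0.55)² = 2.5875.
  S^{-1} = (1/det) · [[d, -b], [-b, a]] = [[0.657, 0.2126],
 [0.2126, 0.657]].

Step 4 — quadratic form (x̄ - mu_0)^T · S^{-1} · (x̄ - mu_0):
  S^{-1} · (x̄ - mu_0) = (4.3865, 4.8309),
  (x̄ - mu_0)^T · [...] = (4.8)·(4.3865) + (5.8)·(4.8309) = 49.0744.

Step 5 — scale by n: T² = 5 · 49.0744 = 245.372.

T² ≈ 245.372


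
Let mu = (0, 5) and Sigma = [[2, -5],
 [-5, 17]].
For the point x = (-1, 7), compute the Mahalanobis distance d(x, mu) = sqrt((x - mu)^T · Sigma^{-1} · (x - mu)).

Step 1 — centre the observation: (x - mu) = (-1, 2).

Step 2 — invert Sigma. det(Sigma) = 2·17 - (-5)² = 9.
  Sigma^{-1} = (1/det) · [[d, -b], [-b, a]] = [[1.8889, 0.5556],
 [0.5556, 0.2222]].

Step 3 — form the quadratic (x - mu)^T · Sigma^{-1} · (x - mu):
  Sigma^{-1} · (x - mu) = (-0.7778, -0.1111).
  (x - mu)^T · [Sigma^{-1} · (x - mu)] = (-1)·(-0.7778) + (2)·(-0.1111) = 0.5556.

Step 4 — take square root: d = √(0.5556) ≈ 0.7454.

d(x, mu) = √(0.5556) ≈ 0.7454


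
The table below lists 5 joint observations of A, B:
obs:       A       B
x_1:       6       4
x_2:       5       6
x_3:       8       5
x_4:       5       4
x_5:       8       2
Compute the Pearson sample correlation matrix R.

Step 1 — column means:
  mean(A) = (6 + 5 + 8 + 5 + 8) / 5 = 32/5 = 6.4
  mean(B) = (4 + 6 + 5 + 4 + 2) / 5 = 21/5 = 4.2

Step 2 — sample variances and covariances s[i,j] = (1/(n-1)) · Σ_k (x_{k,i} - mean_i) · (x_{k,j} - mean_j), with n-1 = 4:
  s[A,A] = ((-0.4)·(-0.4) + (-1.4)·(-1.4) + (1.6)·(1.6) + (-1.4)·(-1.4) + (1.6)·(1.6)) / 4 = 9.2/4 = 2.3
  s[A,B] = ((-0.4)·(-0.2) + (-1.4)·(1.8) + (1.6)·(0.8) + (-1.4)·(-0.2) + (1.6)·(-2.2)) / 4 = -4.4/4 = -1.1
  s[B,B] = ((-0.2)·(-0.2) + (1.8)·(1.8) + (0.8)·(0.8) + (-0.2)·(-0.2) + (-2.2)·(-2.2)) / 4 = 8.8/4 = 2.2
  Sample standard deviations s_i = √(s[i,i]):
  s(A) = √(2.3) = 1.5166
  s(B) = √(2.2) = 1.4832

Step 3 — r_{ij} = s_{ij} / (s_i · s_j):
  r[A,A] = 1 (diagonal).
  r[A,B] = -1.1 / (1.5166 · 1.4832) = -1.1 / 2.2494 = -0.489
  r[B,B] = 1 (diagonal).

R is symmetric with unit diagonal. Assembling:

R = [[1, -0.489],
 [-0.489, 1]]


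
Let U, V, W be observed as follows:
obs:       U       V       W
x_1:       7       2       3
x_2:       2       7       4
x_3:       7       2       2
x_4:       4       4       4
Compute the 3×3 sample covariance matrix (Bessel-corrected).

Step 1 — column means:
  mean(U) = (7 + 2 + 7 + 4) / 4 = 20/4 = 5
  mean(V) = (2 + 7 + 2 + 4) / 4 = 15/4 = 3.75
  mean(W) = (3 + 4 + 2 + 4) / 4 = 13/4 = 3.25

Step 2 — sample covariance S[i,j] = (1/(n-1)) · Σ_k (x_{k,i} - mean_i) · (x_{k,j} - mean_j), with n-1 = 3.
  S[U,U] = ((2)·(2) + (-3)·(-3) + (2)·(2) + (-1)·(-1)) / 3 = 18/3 = 6
  S[U,V] = ((2)·(-1.75) + (-3)·(3.25) + (2)·(-1.75) + (-1)·(0.25)) / 3 = -17/3 = -5.6667
  S[U,W] = ((2)·(-0.25) + (-3)·(0.75) + (2)·(-1.25) + (-1)·(0.75)) / 3 = -6/3 = -2
  S[V,V] = ((-1.75)·(-1.75) + (3.25)·(3.25) + (-1.75)·(-1.75) + (0.25)·(0.25)) / 3 = 16.75/3 = 5.5833
  S[V,W] = ((-1.75)·(-0.25) + (3.25)·(0.75) + (-1.75)·(-1.25) + (0.25)·(0.75)) / 3 = 5.25/3 = 1.75
  S[W,W] = ((-0.25)·(-0.25) + (0.75)·(0.75) + (-1.25)·(-1.25) + (0.75)·(0.75)) / 3 = 2.75/3 = 0.9167

S is symmetric (S[j,i] = S[i,j]). Assembling:

S = [[6, -5.6667, -2],
 [-5.6667, 5.5833, 1.75],
 [-2, 1.75, 0.9167]]


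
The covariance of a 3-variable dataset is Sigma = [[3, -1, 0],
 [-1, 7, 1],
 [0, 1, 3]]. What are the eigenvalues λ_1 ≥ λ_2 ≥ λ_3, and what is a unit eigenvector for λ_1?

Step 1 — characteristic polynomial p(λ) = det(λI - Sigma) = λ³ - tr·λ² + c_1·λ - det, where tr = trace, c_1 = sum of the principal 2×2 minors, det = det(Sigma):
  tr = 3 + 7 + 3 = 13,
  c_1 = (3·7 - (-1)²) + (3·3 - (0)²) + (7·3 - (1)²) = 20 + 9 + 20 = 49,
  det = 3·(7·3 - (1)²) - (-1)·((-1)·3 - (1)·(0)) + (0)·((-1)·(1) - 7·(0)) = 3·(20) - (-1)·(-3) + (0)·(-1) = 57.
  So p(λ) = λ³ - 13λ² + 49λ - 57.
Step 2 — look for an integer root (rational root theorem: any rational root is an integer divisor of 57). Testing λ = 3:
  p(3) = 27 - 117 + 147 - 57 = 0  ✓
  Dividing out (λ - 3): p(λ) = (λ - 3)(λ² - 10λ + 19).
Step 3 — remaining eigenvalues from the quadratic λ² - 10λ + 19 = 0:
  Δ = 10² - 4·19 = 100 - 76 = 24,  λ = (10 ± √24)/2 = (10 ± 4.899)/2 ≈ 7.4495 or 2.5505.
  Sorted: λ_1 = 7.4495,  λ_2 = 3,  λ_3 = 2.5505  (check: sum = 13 = tr ✓).

Step 4 — unit eigenvector for λ_1 ≈ 7.4495: v spans the null space of (Sigma - λ_1 I), whose rows are
  r_1 = (-4.4495, -1, 0),  r_2 = (-1, -0.4495, 1),  r_3 = (0, 1, -4.4495).
  v is orthogonal to every row, so take v ∝ r_1 × r_2 = ((-1)·(1) - (0)·(-0.4495), (0)·(-1) - (-4.4495)·(1), (-4.4495)·(-0.4495) - (-1)·(-1)) ≈ (-1, 4.4495, 1).
  Rescale (multiply by -1 so the first nonzero entry is positive): u = (1, -4.4495, -1).
  ||u|| = √((1)² + (-4.4495)² + (-1)²) = √(21.798) ≈ 4.6688,  v_1 = u/||u|| ≈ (0.2142, -0.953, -0.2142) (||v_1|| = 1).

λ_1 = 7.4495,  λ_2 = 3,  λ_3 = 2.5505;  v_1 ≈ (0.2142, -0.953, -0.2142)


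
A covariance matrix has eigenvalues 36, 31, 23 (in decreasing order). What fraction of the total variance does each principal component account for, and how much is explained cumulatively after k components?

Step 1 — total variance = trace(Sigma) = Σ λ_i = 36 + 31 + 23 = 90.

Step 2 — fraction explained by component i = λ_i / Σ λ:
  PC1: 36/90 = 0.4
  PC2: 31/90 = 0.3444
  PC3: 23/90 = 0.2556

Step 3 — cumulative fraction after k components = (λ_1 + ... + λ_k) / Σ λ:
  k = 1: 36/90 = 0.4
  k = 2: (36 + 31)/90 = 67/90 = 0.7444
  k = 3: (36 + 31 + 23)/90 = 90/90 = 1

Summary (fraction, with percent):

explained: PC1 0.4 (40%), PC2 0.3444 (34.44%), PC3 0.2556 (25.56%);  cumulative: 0.4, 0.7444, 1


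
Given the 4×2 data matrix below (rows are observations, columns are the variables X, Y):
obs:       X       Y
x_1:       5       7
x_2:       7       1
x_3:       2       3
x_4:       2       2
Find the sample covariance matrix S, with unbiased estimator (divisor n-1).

Step 1 — column means:
  mean(X) = (5 + 7 + 2 + 2) / 4 = 16/4 = 4
  mean(Y) = (7 + 1 + 3 + 2) / 4 = 13/4 = 3.25

Step 2 — sample covariance S[i,j] = (1/(n-1)) · Σ_k (x_{k,i} - mean_i) · (x_{k,j} - mean_j), with n-1 = 3.
  S[X,X] = ((1)·(1) + (3)·(3) + (-2)·(-2) + (-2)·(-2)) / 3 = 18/3 = 6
  S[X,Y] = ((1)·(3.75) + (3)·(-2.25) + (-2)·(-0.25) + (-2)·(-1.25)) / 3 = 0/3 = 0
  S[Y,Y] = ((3.75)·(3.75) + (-2.25)·(-2.25) + (-0.25)·(-0.25) + (-1.25)·(-1.25)) / 3 = 20.75/3 = 6.9167

S is symmetric (S[j,i] = S[i,j]). Assembling:

S = [[6, 0],
 [0, 6.9167]]


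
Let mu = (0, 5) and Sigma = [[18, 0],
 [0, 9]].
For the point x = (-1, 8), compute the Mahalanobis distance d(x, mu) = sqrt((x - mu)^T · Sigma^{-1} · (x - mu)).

Step 1 — centre the observation: (x - mu) = (-1, 3).

Step 2 — invert Sigma. det(Sigma) = 18·9 - (0)² = 162.
  Sigma^{-1} = (1/det) · [[d, -b], [-b, a]] = [[0.0556, 0],
 [0, 0.1111]].

Step 3 — form the quadratic (x - mu)^T · Sigma^{-1} · (x - mu):
  Sigma^{-1} · (x - mu) = (-0.0556, 0.3333).
  (x - mu)^T · [Sigma^{-1} · (x - mu)] = (-1)·(-0.0556) + (3)·(0.3333) = 1.0556.

Step 4 — take square root: d = √(1.0556) ≈ 1.0274.

d(x, mu) = √(1.0556) ≈ 1.0274


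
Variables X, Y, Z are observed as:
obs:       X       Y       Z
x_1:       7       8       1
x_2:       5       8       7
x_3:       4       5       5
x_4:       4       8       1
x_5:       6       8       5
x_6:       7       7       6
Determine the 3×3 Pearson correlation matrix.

Step 1 — column means:
  mean(X) = (7 + 5 + 4 + 4 + 6 + 7) / 6 = 33/6 = 5.5
  mean(Y) = (8 + 8 + 5 + 8 + 8 + 7) / 6 = 44/6 = 7.3333
  mean(Z) = (1 + 7 + 5 + 1 + 5 + 6) / 6 = 25/6 = 4.1667

Step 2 — sample variances and covariances s[i,j] = (1/(n-1)) · Σ_k (x_{k,i} - mean_i) · (x_{k,j} - mean_j), with n-1 = 5:
  s[X,X] = ((1.5)·(1.5) + (-0.5)·(-0.5) + (-1.5)·(-1.5) + (-1.5)·(-1.5) + (0.5)·(0.5) + (1.5)·(1.5)) / 5 = 9.5/5 = 1.9
  s[X,Y] = ((1.5)·(0.6667) + (-0.5)·(0.6667) + (-1.5)·(-2.3333) + (-1.5)·(0.6667) + (0.5)·(0.6667) + (1.5)·(-0.3333)) / 5 = 3/5 = 0.6
  s[X,Z] = ((1.5)·(-3.1667) + (-0.5)·(2.8333) + (-1.5)·(0.8333) + (-1.5)·(-3.1667) + (0.5)·(0.8333) + (1.5)·(1.8333)) / 5 = 0.5/5 = 0.1
  s[Y,Y] = ((0.6667)·(0.6667) + (0.6667)·(0.6667) + (-2.3333)·(-2.3333) + (0.6667)·(0.6667) + (0.6667)·(0.6667) + (-0.3333)·(-0.3333)) / 5 = 7.3333/5 = 1.4667
  s[Y,Z] = ((0.6667)·(-3.1667) + (0.6667)·(2.8333) + (-2.3333)·(0.8333) + (0.6667)·(-3.1667) + (0.6667)·(0.8333) + (-0.3333)·(1.8333)) / 5 = -4.3333/5 = -0.8667
  s[Z,Z] = ((-3.1667)·(-3.1667) + (2.8333)·(2.8333) + (0.8333)·(0.8333) + (-3.1667)·(-3.1667) + (0.8333)·(0.8333) + (1.8333)·(1.8333)) / 5 = 32.8333/5 = 6.5667
  Sample standard deviations s_i = √(s[i,i]):
  s(X) = √(1.9) = 1.3784
  s(Y) = √(1.4667) = 1.2111
  s(Z) = √(6.5667) = 2.5626

Step 3 — r_{ij} = s_{ij} / (s_i · s_j):
  r[X,X] = 1 (diagonal).
  r[X,Y] = 0.6 / (1.3784 · 1.2111) = 0.6 / 1.6693 = 0.3594
  r[X,Z] = 0.1 / (1.3784 · 2.5626) = 0.1 / 3.5322 = 0.0283
  r[Y,Y] = 1 (diagonal).
  r[Y,Z] = -0.8667 / (1.2111 · 2.5626) = -0.8667 / 3.1034 = -0.2793
  r[Z,Z] = 1 (diagonal).

R is symmetric with unit diagonal. Assembling:

R = [[1, 0.3594, 0.0283],
 [0.3594, 1, -0.2793],
 [0.0283, -0.2793, 1]]


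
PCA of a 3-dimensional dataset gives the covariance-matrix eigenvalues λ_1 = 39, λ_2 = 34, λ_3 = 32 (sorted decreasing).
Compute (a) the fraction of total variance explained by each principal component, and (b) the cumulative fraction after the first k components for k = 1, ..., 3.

Step 1 — total variance = trace(Sigma) = Σ λ_i = 39 + 34 + 32 = 105.

Step 2 — fraction explained by component i = λ_i / Σ λ:
  PC1: 39/105 = 0.3714
  PC2: 34/105 = 0.3238
  PC3: 32/105 = 0.3048

Step 3 — cumulative fraction after k components = (λ_1 + ... + λ_k) / Σ λ:
  k = 1: 39/105 = 0.3714
  k = 2: (39 + 34)/105 = 73/105 = 0.6952
  k = 3: (39 + 34 + 32)/105 = 105/105 = 1

Summary (fraction, with percent):

explained: PC1 0.3714 (37.14%), PC2 0.3238 (32.38%), PC3 0.3048 (30.48%);  cumulative: 0.3714, 0.6952, 1


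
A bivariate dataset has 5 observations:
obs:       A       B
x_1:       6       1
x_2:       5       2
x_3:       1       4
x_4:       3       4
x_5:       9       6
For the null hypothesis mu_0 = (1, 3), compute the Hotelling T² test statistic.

Step 1 — sample mean vector:
  mean(A) = (6 + 5 + 1 + 3 + 9) / 5 = 24/5 = 4.8
  mean(B) = (1 + 2 + 4 + 4 + 6) / 5 = 17/5 = 3.4
  x̄ = (4.8, 3.4),  deviation x̄ - mu_0 = (4.8, 3.4) - (1, 3) = (3.8, 0.4).

Step 2 — sample covariance matrix, S[i,j] = (1/(n-1)) · Σ_k (x_{k,i} - mean_i) · (x_{k,j} - mean_j), divisor n-1 = 4:
  S[A,A] = ((1.2)·(1.2) + (0.2)·(0.2) + (-3.8)·(-3.8) + (-1.8)·(-1.8) + (4.2)·(4.2)) / 4 = 36.8/4 = 9.2
  S[A,B] = ((1.2)·(-2.4) + (0.2)·(-1.4) + (-3.8)·(0.6) + (-1.8)·(0.6) + (4.2)·(2.6)) / 4 = 4.4/4 = 1.1
  S[B,B] = ((-2.4)·(-2.4) + (-1.4)·(-1.4) + (0.6)·(0.6) + (0.6)·(0.6) + (2.6)·(2.6)) / 4 = 15.2/4 = 3.8
  S = [[9.2, 1.1],
 [1.1, 3.8]].

Step 3 — invert S. det(S) = 9.2·3.8 - (1.1)² = 33.75.
  S^{-1} = (1/det) · [[d, -b], [-b, a]] = [[0.1126, -0.0326],
 [-0.0326, 0.2726]].

Step 4 — quadratic form (x̄ - mu_0)^T · S^{-1} · (x̄ - mu_0):
  S^{-1} · (x̄ - mu_0) = (0.4148, -0.0148),
  (x̄ - mu_0)^T · [...] = (3.8)·(0.4148) + (0.4)·(-0.0148) = 1.5704.

Step 5 — scale by n: T² = 5 · 1.5704 = 7.8519.

T² ≈ 7.8519


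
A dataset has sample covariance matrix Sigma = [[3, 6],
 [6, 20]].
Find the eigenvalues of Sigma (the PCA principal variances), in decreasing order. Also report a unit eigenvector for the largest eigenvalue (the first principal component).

Step 1 — characteristic polynomial of 2×2 Sigma:
  det(Sigma - λI) = λ² - trace · λ + det = 0.
  trace = 3 + 20 = 23, det = 3·20 - (6)² = 24.
Step 2 — discriminant:
  Δ = trace² - 4·det = 529 - 96 = 433.
Step 3 — eigenvalues:
  λ = (trace ± √Δ)/2 = (23 ± 20.8087)/2,
  λ_1 = 21.9043,  λ_2 = 1.0957.

Step 4 — unit eigenvector for λ_1: solve (Sigma - λ_1 I)v = 0. First row:
  (3 - 21.9043)·v_x + (6)·v_y = 0, i.e. (-18.9043)·v_x + (6)·v_y = 0,
  so v ∝ (b, λ_1 - a) = (6, 18.9043) = u.
  ||u|| = √((6)² + (18.9043)²) = √(393.3735) ≈ 19.8336,
  v_1 = u/||u|| ≈ (0.3025, 0.9531) (||v_1|| = 1).

λ_1 = 21.9043,  λ_2 = 1.0957;  v_1 ≈ (0.3025, 0.9531)


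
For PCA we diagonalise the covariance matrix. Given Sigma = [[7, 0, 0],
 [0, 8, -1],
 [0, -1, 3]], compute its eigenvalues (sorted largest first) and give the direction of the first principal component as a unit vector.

Step 1 — characteristic polynomial p(λ) = det(λI - Sigma) = λ³ - tr·λ² + c_1·λ - det, where tr = trace, c_1 = sum of the principal 2×2 minors, det = det(Sigma):
  tr = 7 + 8 + 3 = 18,
  c_1 = (7·8 - (0)²) + (7·3 - (0)²) + (8·3 - (-1)²) = 56 + 21 + 23 = 100,
  det = 7·(8·3 - (-1)²) - (0)·((0)·3 - (-1)·(0)) + (0)·((0)·(-1) - 8·(0)) = 7·(23) - (0)·(0) + (0)·(0) = 161.
  So p(λ) = λ³ - 18λ² + 100λ - 161.
Step 2 — look for an integer root (rational root theorem: any rational root is an integer divisor of 161). Testing λ = 7:
  p(7) = 343 - 882 + 700 - 161 = 0  ✓
  Dividing out (λ - 7): p(λ) = (λ - 7)(λ² - 11λ + 23).
Step 3 — remaining eigenvalues from the quadratic λ² - 11λ + 23 = 0:
  Δ = 11² - 4·23 = 121 - 92 = 29,  λ = (11 ± √29)/2 = (11 ± 5.3852)/2 ≈ 8.1926 or 2.8074.
  Sorted: λ_1 = 8.1926,  λ_2 = 7,  λ_3 = 2.8074  (check: sum = 18 = tr ✓).

Step 4 — unit eigenvector for λ_1 ≈ 8.1926: v spans the null space of (Sigma - λ_1 I), whose rows are
  r_1 = (-1.1926, 0, 0),  r_2 = (0, -0.1926, -1),  r_3 = (0, -1, -5.1926).
  v is orthogonal to every row, so take v ∝ r_1 × r_2 = ((0)·(-1) - (0)·(-0.1926), (0)·(0) - (-1.1926)·(-1), (-1.1926)·(-0.1926) - (0)·(0)) ≈ (0, -1.1926, 0.2297).
  Rescale (multiply by -1 so the first nonzero entry is positive): u = (0, 1.1926, -0.2297).
  ||u|| = √((0)² + (1.1926)² + (-0.2297)²) = √(1.475) ≈ 1.2145,  v_1 = u/||u|| ≈ (0, 0.982, -0.1891) (||v_1|| = 1).

λ_1 = 8.1926,  λ_2 = 7,  λ_3 = 2.8074;  v_1 ≈ (0, 0.982, -0.1891)


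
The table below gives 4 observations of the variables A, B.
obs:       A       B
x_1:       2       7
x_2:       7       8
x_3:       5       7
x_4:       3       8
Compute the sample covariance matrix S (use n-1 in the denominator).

Step 1 — column means:
  mean(A) = (2 + 7 + 5 + 3) / 4 = 17/4 = 4.25
  mean(B) = (7 + 8 + 7 + 8) / 4 = 30/4 = 7.5

Step 2 — sample covariance S[i,j] = (1/(n-1)) · Σ_k (x_{k,i} - mean_i) · (x_{k,j} - mean_j), with n-1 = 3.
  S[A,A] = ((-2.25)·(-2.25) + (2.75)·(2.75) + (0.75)·(0.75) + (-1.25)·(-1.25)) / 3 = 14.75/3 = 4.9167
  S[A,B] = ((-2.25)·(-0.5) + (2.75)·(0.5) + (0.75)·(-0.5) + (-1.25)·(0.5)) / 3 = 1.5/3 = 0.5
  S[B,B] = ((-0.5)·(-0.5) + (0.5)·(0.5) + (-0.5)·(-0.5) + (0.5)·(0.5)) / 3 = 1/3 = 0.3333

S is symmetric (S[j,i] = S[i,j]). Assembling:

S = [[4.9167, 0.5],
 [0.5, 0.3333]]


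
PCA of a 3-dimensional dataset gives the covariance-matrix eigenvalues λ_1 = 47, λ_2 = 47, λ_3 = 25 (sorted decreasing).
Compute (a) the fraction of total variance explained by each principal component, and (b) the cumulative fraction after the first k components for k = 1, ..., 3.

Step 1 — total variance = trace(Sigma) = Σ λ_i = 47 + 47 + 25 = 119.

Step 2 — fraction explained by component i = λ_i / Σ λ:
  PC1: 47/119 = 0.395
  PC2: 47/119 = 0.395
  PC3: 25/119 = 0.2101

Step 3 — cumulative fraction after k components = (λ_1 + ... + λ_k) / Σ λ:
  k = 1: 47/119 = 0.395
  k = 2: (47 + 47)/119 = 94/119 = 0.7899
  k = 3: (47 + 47 + 25)/119 = 119/119 = 1

Summary (fraction, with percent):

explained: PC1 0.395 (39.5%), PC2 0.395 (39.5%), PC3 0.2101 (21.01%);  cumulative: 0.395, 0.7899, 1


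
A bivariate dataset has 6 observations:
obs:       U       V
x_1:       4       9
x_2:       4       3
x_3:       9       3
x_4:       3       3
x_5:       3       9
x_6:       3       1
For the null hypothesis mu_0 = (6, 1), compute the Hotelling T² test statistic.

Step 1 — sample mean vector:
  mean(U) = (4 + 4 + 9 + 3 + 3 + 3) / 6 = 26/6 = 4.3333
  mean(V) = (9 + 3 + 3 + 3 + 9 + 1) / 6 = 28/6 = 4.6667
  x̄ = (4.3333, 4.6667),  deviation x̄ - mu_0 = (4.3333, 4.6667) - (6, 1) = (-1.6667, 3.6667).

Step 2 — sample covariance matrix, S[i,j] = (1/(n-1)) · Σ_k (x_{k,i} - mean_i) · (x_{k,j} - mean_j), divisor n-1 = 5:
  S[U,U] = ((-0.3333)·(-0.3333) + (-0.3333)·(-0.3333) + (4.6667)·(4.6667) + (-1.3333)·(-1.3333) + (-1.3333)·(-1.3333) + (-1.3333)·(-1.3333)) / 5 = 27.3333/5 = 5.4667
  S[U,V] = ((-0.3333)·(4.3333) + (-0.3333)·(-1.6667) + (4.6667)·(-1.6667) + (-1.3333)·(-1.6667) + (-1.3333)·(4.3333) + (-1.3333)·(-3.6667)) / 5 = -7.3333/5 = -1.4667
  S[V,V] = ((4.3333)·(4.3333) + (-1.6667)·(-1.6667) + (-1.6667)·(-1.6667) + (-1.6667)·(-1.6667) + (4.3333)·(4.3333) + (-3.6667)·(-3.6667)) / 5 = 59.3333/5 = 11.8667
  S = [[5.4667, -1.4667],
 [-1.4667, 11.8667]].

Step 3 — invert S. det(S) = 5.4667·11.8667 - (-1.4667)² = 62.72.
  S^{-1} = (1/det) · [[d, -b], [-b, a]] = [[0.1892, 0.0234],
 [0.0234, 0.0872]].

Step 4 — quadratic form (x̄ - mu_0)^T · S^{-1} · (x̄ - mu_0):
  S^{-1} · (x̄ - mu_0) = (-0.2296, 0.2806),
  (x̄ - mu_0)^T · [...] = (-1.6667)·(-0.2296) + (3.6667)·(0.2806) = 1.4116.

Step 5 — scale by n: T² = 6 · 1.4116 = 8.4694.

T² ≈ 8.4694


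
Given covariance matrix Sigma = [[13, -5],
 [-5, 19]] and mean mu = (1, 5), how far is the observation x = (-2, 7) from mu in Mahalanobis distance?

Step 1 — centre the observation: (x - mu) = (-3, 2).

Step 2 — invert Sigma. det(Sigma) = 13·19 - (-5)² = 222.
  Sigma^{-1} = (1/det) · [[d, -b], [-b, a]] = [[0.0856, 0.0225],
 [0.0225, 0.0586]].

Step 3 — form the quadratic (x - mu)^T · Sigma^{-1} · (x - mu):
  Sigma^{-1} · (x - mu) = (-0.2117, 0.0495).
  (x - mu)^T · [Sigma^{-1} · (x - mu)] = (-3)·(-0.2117) + (2)·(0.0495) = 0.7342.

Step 4 — take square root: d = √(0.7342) ≈ 0.8569.

d(x, mu) = √(0.7342) ≈ 0.8569


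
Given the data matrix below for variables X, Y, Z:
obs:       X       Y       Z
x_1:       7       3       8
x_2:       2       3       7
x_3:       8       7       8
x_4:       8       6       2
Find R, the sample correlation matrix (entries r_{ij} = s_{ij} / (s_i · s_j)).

Step 1 — column means:
  mean(X) = (7 + 2 + 8 + 8) / 4 = 25/4 = 6.25
  mean(Y) = (3 + 3 + 7 + 6) / 4 = 19/4 = 4.75
  mean(Z) = (8 + 7 + 8 + 2) / 4 = 25/4 = 6.25

Step 2 — sample variances and covariances s[i,j] = (1/(n-1)) · Σ_k (x_{k,i} - mean_i) · (x_{k,j} - mean_j), with n-1 = 3:
  s[X,X] = ((0.75)·(0.75) + (-4.25)·(-4.25) + (1.75)·(1.75) + (1.75)·(1.75)) / 3 = 24.75/3 = 8.25
  s[X,Y] = ((0.75)·(-1.75) + (-4.25)·(-1.75) + (1.75)·(2.25) + (1.75)·(1.25)) / 3 = 12.25/3 = 4.0833
  s[X,Z] = ((0.75)·(1.75) + (-4.25)·(0.75) + (1.75)·(1.75) + (1.75)·(-4.25)) / 3 = -6.25/3 = -2.0833
  s[Y,Y] = ((-1.75)·(-1.75) + (-1.75)·(-1.75) + (2.25)·(2.25) + (1.25)·(1.25)) / 3 = 12.75/3 = 4.25
  s[Y,Z] = ((-1.75)·(1.75) + (-1.75)·(0.75) + (2.25)·(1.75) + (1.25)·(-4.25)) / 3 = -5.75/3 = -1.9167
  s[Z,Z] = ((1.75)·(1.75) + (0.75)·(0.75) + (1.75)·(1.75) + (-4.25)·(-4.25)) / 3 = 24.75/3 = 8.25
  Sample standard deviations s_i = √(s[i,i]):
  s(X) = √(8.25) = 2.8723
  s(Y) = √(4.25) = 2.0616
  s(Z) = √(8.25) = 2.8723

Step 3 — r_{ij} = s_{ij} / (s_i · s_j):
  r[X,X] = 1 (diagonal).
  r[X,Y] = 4.0833 / (2.8723 · 2.0616) = 4.0833 / 5.9214 = 0.6896
  r[X,Z] = -2.0833 / (2.8723 · 2.8723) = -2.0833 / 8.25 = -0.2525
  r[Y,Y] = 1 (diagonal).
  r[Y,Z] = -1.9167 / (2.0616 · 2.8723) = -1.9167 / 5.9214 = -0.3237
  r[Z,Z] = 1 (diagonal).

R is symmetric with unit diagonal. Assembling:

R = [[1, 0.6896, -0.2525],
 [0.6896, 1, -0.3237],
 [-0.2525, -0.3237, 1]]


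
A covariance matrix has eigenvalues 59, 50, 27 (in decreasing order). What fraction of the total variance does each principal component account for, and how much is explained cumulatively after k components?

Step 1 — total variance = trace(Sigma) = Σ λ_i = 59 + 50 + 27 = 136.

Step 2 — fraction explained by component i = λ_i / Σ λ:
  PC1: 59/136 = 0.4338
  PC2: 50/136 = 0.3676
  PC3: 27/136 = 0.1985

Step 3 — cumulative fraction after k components = (λ_1 + ... + λ_k) / Σ λ:
  k = 1: 59/136 = 0.4338
  k = 2: (59 + 50)/136 = 109/136 = 0.8015
  k = 3: (59 + 50 + 27)/136 = 136/136 = 1

Summary (fraction, with percent):

explained: PC1 0.4338 (43.38%), PC2 0.3676 (36.76%), PC3 0.1985 (19.85%);  cumulative: 0.4338, 0.8015, 1


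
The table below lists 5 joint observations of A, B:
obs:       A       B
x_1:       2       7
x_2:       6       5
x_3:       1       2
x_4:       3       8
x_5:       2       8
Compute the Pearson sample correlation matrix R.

Step 1 — column means:
  mean(A) = (2 + 6 + 1 + 3 + 2) / 5 = 14/5 = 2.8
  mean(B) = (7 + 5 + 2 + 8 + 8) / 5 = 30/5 = 6

Step 2 — sample variances and covariances s[i,j] = (1/(n-1)) · Σ_k (x_{k,i} - mean_i) · (x_{k,j} - mean_j), with n-1 = 4:
  s[A,A] = ((-0.8)·(-0.8) + (3.2)·(3.2) + (-1.8)·(-1.8) + (0.2)·(0.2) + (-0.8)·(-0.8)) / 4 = 14.8/4 = 3.7
  s[A,B] = ((-0.8)·(1) + (3.2)·(-1) + (-1.8)·(-4) + (0.2)·(2) + (-0.8)·(2)) / 4 = 2/4 = 0.5
  s[B,B] = ((1)·(1) + (-1)·(-1) + (-4)·(-4) + (2)·(2) + (2)·(2)) / 4 = 26/4 = 6.5
  Sample standard deviations s_i = √(s[i,i]):
  s(A) = √(3.7) = 1.9235
  s(B) = √(6.5) = 2.5495

Step 3 — r_{ij} = s_{ij} / (s_i · s_j):
  r[A,A] = 1 (diagonal).
  r[A,B] = 0.5 / (1.9235 · 2.5495) = 0.5 / 4.9041 = 0.102
  r[B,B] = 1 (diagonal).

R is symmetric with unit diagonal. Assembling:

R = [[1, 0.102],
 [0.102, 1]]


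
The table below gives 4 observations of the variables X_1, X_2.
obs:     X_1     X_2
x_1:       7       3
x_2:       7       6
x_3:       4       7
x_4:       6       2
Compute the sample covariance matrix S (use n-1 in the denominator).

Step 1 — column means:
  mean(X_1) = (7 + 7 + 4 + 6) / 4 = 24/4 = 6
  mean(X_2) = (3 + 6 + 7 + 2) / 4 = 18/4 = 4.5

Step 2 — sample covariance S[i,j] = (1/(n-1)) · Σ_k (x_{k,i} - mean_i) · (x_{k,j} - mean_j), with n-1 = 3.
  S[X_1,X_1] = ((1)·(1) + (1)·(1) + (-2)·(-2) + (0)·(0)) / 3 = 6/3 = 2
  S[X_1,X_2] = ((1)·(-1.5) + (1)·(1.5) + (-2)·(2.5) + (0)·(-2.5)) / 3 = -5/3 = -1.6667
  S[X_2,X_2] = ((-1.5)·(-1.5) + (1.5)·(1.5) + (2.5)·(2.5) + (-2.5)·(-2.5)) / 3 = 17/3 = 5.6667

S is symmetric (S[j,i] = S[i,j]). Assembling:

S = [[2, -1.6667],
 [-1.6667, 5.6667]]


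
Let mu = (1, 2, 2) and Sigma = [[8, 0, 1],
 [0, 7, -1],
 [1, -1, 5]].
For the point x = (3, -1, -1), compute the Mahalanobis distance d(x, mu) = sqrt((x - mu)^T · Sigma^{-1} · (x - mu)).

Step 1 — centre the observation: (x - mu) = (2, -3, -3).

Step 2 — invert Sigma (cofactor / det for 3×3, or solve directly):
  Sigma^{-1} = [[0.1283, -0.0038, -0.0264],
 [-0.0038, 0.1472, 0.0302],
 [-0.0264, 0.0302, 0.2113]].

Step 3 — form the quadratic (x - mu)^T · Sigma^{-1} · (x - mu):
  Sigma^{-1} · (x - mu) = (0.3472, -0.5396, -0.7774).
  (x - mu)^T · [Sigma^{-1} · (x - mu)] = (2)·(0.3472) + (-3)·(-0.5396) + (-3)·(-0.7774) = 4.6453.

Step 4 — take square root: d = √(4.6453) ≈ 2.1553.

d(x, mu) = √(4.6453) ≈ 2.1553


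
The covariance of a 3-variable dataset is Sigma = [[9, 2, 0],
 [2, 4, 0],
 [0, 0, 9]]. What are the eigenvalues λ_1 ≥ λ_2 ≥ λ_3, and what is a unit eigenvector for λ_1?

Step 1 — characteristic polynomial p(λ) = det(λI - Sigma) = λ³ - tr·λ² + c_1·λ - det, where tr = trace, c_1 = sum of the principal 2×2 minors, det = det(Sigma):
  tr = 9 + 4 + 9 = 22,
  c_1 = (9·4 - (2)²) + (9·9 - (0)²) + (4·9 - (0)²) = 32 + 81 + 36 = 149,
  det = 9·(4·9 - (0)²) - (2)·((2)·9 - (0)·(0)) + (0)·((2)·(0) - 4·(0)) = 9·(36) - (2)·(18) + (0)·(0) = 288.
  So p(λ) = λ³ - 22λ² + 149λ - 288.
Step 2 — look for an integer root (rational root theorem: any rational root is an integer divisor of 288). Testing λ = 9:
  p(9) = 729 - 1782 + 1341 - 288 = 0  ✓
  Dividing out (λ - 9): p(λ) = (λ - 9)(λ² - 13λ + 32).
Step 3 — remaining eigenvalues from the quadratic λ² - 13λ + 32 = 0:
  Δ = 13² - 4·32 = 169 - 128 = 41,  λ = (13 ± √41)/2 = (13 ± 6.4031)/2 ≈ 9.7016 or 3.2984.
  Sorted: λ_1 = 9.7016,  λ_2 = 9,  λ_3 = 3.2984  (check: sum = 22 = tr ✓).

Step 4 — unit eigenvector for λ_1 ≈ 9.7016: v spans the null space of (Sigma - λ_1 I), whose rows are
  r_1 = (-0.7016, 2, 0),  r_2 = (2, -5.7016, 0),  r_3 = (0, 0, -0.7016).
  v is orthogonal to every row, so take v ∝ r_1 × r_3 = ((2)·(-0.7016) - (0)·(0), (0)·(0) - (-0.7016)·(-0.7016), (-0.7016)·(0) - (2)·(0)) ≈ (-1.4031, -0.4922, 0).
  Rescale (multiply by -1 so the first nonzero entry is positive): u = (1.4031, 0.4922, 0).
  ||u|| = √((1.4031)² + (0.4922)² + (0)²) = √(2.211) ≈ 1.4869,  v_1 = u/||u|| ≈ (0.9436, 0.331, 0) (||v_1|| = 1).

λ_1 = 9.7016,  λ_2 = 9,  λ_3 = 3.2984;  v_1 ≈ (0.9436, 0.331, 0)


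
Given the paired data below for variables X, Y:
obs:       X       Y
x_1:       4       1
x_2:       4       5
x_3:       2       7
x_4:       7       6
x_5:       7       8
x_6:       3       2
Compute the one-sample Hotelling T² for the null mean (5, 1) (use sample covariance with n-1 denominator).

Step 1 — sample mean vector:
  mean(X) = (4 + 4 + 2 + 7 + 7 + 3) / 6 = 27/6 = 4.5
  mean(Y) = (1 + 5 + 7 + 6 + 8 + 2) / 6 = 29/6 = 4.8333
  x̄ = (4.5, 4.8333),  deviation x̄ - mu_0 = (4.5, 4.8333) - (5, 1) = (-0.5, 3.8333).

Step 2 — sample covariance matrix, S[i,j] = (1/(n-1)) · Σ_k (x_{k,i} - mean_i) · (x_{k,j} - mean_j), divisor n-1 = 5:
  S[X,X] = ((-0.5)·(-0.5) + (-0.5)·(-0.5) + (-2.5)·(-2.5) + (2.5)·(2.5) + (2.5)·(2.5) + (-1.5)·(-1.5)) / 5 = 21.5/5 = 4.3
  S[X,Y] = ((-0.5)·(-3.8333) + (-0.5)·(0.1667) + (-2.5)·(2.1667) + (2.5)·(1.1667) + (2.5)·(3.1667) + (-1.5)·(-2.8333)) / 5 = 11.5/5 = 2.3
  S[Y,Y] = ((-3.8333)·(-3.8333) + (0.1667)·(0.1667) + (2.1667)·(2.1667) + (1.1667)·(1.1667) + (3.1667)·(3.1667) + (-2.8333)·(-2.8333)) / 5 = 38.8333/5 = 7.7667
  S = [[4.3, 2.3],
 [2.3, 7.7667]].

Step 3 — invert S. det(S) = 4.3·7.7667 - (2.3)² = 28.1067.
  S^{-1} = (1/det) · [[d, -b], [-b, a]] = [[0.2763, -0.0818],
 [-0.0818, 0.153]].

Step 4 — quadratic form (x̄ - mu_0)^T · S^{-1} · (x̄ - mu_0):
  S^{-1} · (x̄ - mu_0) = (-0.4519, 0.6274),
  (x̄ - mu_0)^T · [...] = (-0.5)·(-0.4519) + (3.8333)·(0.6274) = 2.6309.

Step 5 — scale by n: T² = 6 · 2.6309 = 15.7851.

T² ≈ 15.7851


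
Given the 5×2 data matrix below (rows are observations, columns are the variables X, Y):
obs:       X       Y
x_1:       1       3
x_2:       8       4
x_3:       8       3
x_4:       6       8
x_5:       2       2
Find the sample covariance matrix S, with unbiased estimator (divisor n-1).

Step 1 — column means:
  mean(X) = (1 + 8 + 8 + 6 + 2) / 5 = 25/5 = 5
  mean(Y) = (3 + 4 + 3 + 8 + 2) / 5 = 20/5 = 4

Step 2 — sample covariance S[i,j] = (1/(n-1)) · Σ_k (x_{k,i} - mean_i) · (x_{k,j} - mean_j), with n-1 = 4.
  S[X,X] = ((-4)·(-4) + (3)·(3) + (3)·(3) + (1)·(1) + (-3)·(-3)) / 4 = 44/4 = 11
  S[X,Y] = ((-4)·(-1) + (3)·(0) + (3)·(-1) + (1)·(4) + (-3)·(-2)) / 4 = 11/4 = 2.75
  S[Y,Y] = ((-1)·(-1) + (0)·(0) + (-1)·(-1) + (4)·(4) + (-2)·(-2)) / 4 = 22/4 = 5.5

S is symmetric (S[j,i] = S[i,j]). Assembling:

S = [[11, 2.75],
 [2.75, 5.5]]


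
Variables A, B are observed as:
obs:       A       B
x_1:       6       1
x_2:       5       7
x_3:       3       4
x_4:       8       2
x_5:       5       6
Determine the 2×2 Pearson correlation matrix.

Step 1 — column means:
  mean(A) = (6 + 5 + 3 + 8 + 5) / 5 = 27/5 = 5.4
  mean(B) = (1 + 7 + 4 + 2 + 6) / 5 = 20/5 = 4

Step 2 — sample variances and covariances s[i,j] = (1/(n-1)) · Σ_k (x_{k,i} - mean_i) · (x_{k,j} - mean_j), with n-1 = 4:
  s[A,A] = ((0.6)·(0.6) + (-0.4)·(-0.4) + (-2.4)·(-2.4) + (2.6)·(2.6) + (-0.4)·(-0.4)) / 4 = 13.2/4 = 3.3
  s[A,B] = ((0.6)·(-3) + (-0.4)·(3) + (-2.4)·(0) + (2.6)·(-2) + (-0.4)·(2)) / 4 = -9/4 = -2.25
  s[B,B] = ((-3)·(-3) + (3)·(3) + (0)·(0) + (-2)·(-2) + (2)·(2)) / 4 = 26/4 = 6.5
  Sample standard deviations s_i = √(s[i,i]):
  s(A) = √(3.3) = 1.8166
  s(B) = √(6.5) = 2.5495

Step 3 — r_{ij} = s_{ij} / (s_i · s_j):
  r[A,A] = 1 (diagonal).
  r[A,B] = -2.25 / (1.8166 · 2.5495) = -2.25 / 4.6314 = -0.4858
  r[B,B] = 1 (diagonal).

R is symmetric with unit diagonal. Assembling:

R = [[1, -0.4858],
 [-0.4858, 1]]


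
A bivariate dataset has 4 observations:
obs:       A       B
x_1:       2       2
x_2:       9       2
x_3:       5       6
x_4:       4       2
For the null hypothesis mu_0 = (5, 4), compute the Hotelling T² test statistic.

Step 1 — sample mean vector:
  mean(A) = (2 + 9 + 5 + 4) / 4 = 20/4 = 5
  mean(B) = (2 + 2 + 6 + 2) / 4 = 12/4 = 3
  x̄ = (5, 3),  deviation x̄ - mu_0 = (5, 3) - (5, 4) = (0, -1).

Step 2 — sample covariance matrix, S[i,j] = (1/(n-1)) · Σ_k (x_{k,i} - mean_i) · (x_{k,j} - mean_j), divisor n-1 = 3:
  S[A,A] = ((-3)·(-3) + (4)·(4) + (0)·(0) + (-1)·(-1)) / 3 = 26/3 = 8.6667
  S[A,B] = ((-3)·(-1) + (4)·(-1) + (0)·(3) + (-1)·(-1)) / 3 = 0/3 = 0
  S[B,B] = ((-1)·(-1) + (-1)·(-1) + (3)·(3) + (-1)·(-1)) / 3 = 12/3 = 4
  S = [[8.6667, 0],
 [0, 4]].

Step 3 — invert S. det(S) = 8.6667·4 - (0)² = 34.6667.
  S^{-1} = (1/det) · [[d, -b], [-b, a]] = [[0.1154, 0],
 [0, 0.25]].

Step 4 — quadratic form (x̄ - mu_0)^T · S^{-1} · (x̄ - mu_0):
  S^{-1} · (x̄ - mu_0) = (0, -0.25),
  (x̄ - mu_0)^T · [...] = (0)·(0) + (-1)·(-0.25) = 0.25.

Step 5 — scale by n: T² = 4 · 0.25 = 1.

T² ≈ 1


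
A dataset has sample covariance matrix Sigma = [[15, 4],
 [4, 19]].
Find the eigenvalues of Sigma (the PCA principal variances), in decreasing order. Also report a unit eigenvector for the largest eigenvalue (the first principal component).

Step 1 — characteristic polynomial of 2×2 Sigma:
  det(Sigma - λI) = λ² - trace · λ + det = 0.
  trace = 15 + 19 = 34, det = 15·19 - (4)² = 269.
Step 2 — discriminant:
  Δ = trace² - 4·det = 1156 - 1076 = 80.
Step 3 — eigenvalues:
  λ = (trace ± √Δ)/2 = (34 ± 8.9443)/2,
  λ_1 = 21.4721,  λ_2 = 12.5279.

Step 4 — unit eigenvector for λ_1: solve (Sigma - λ_1 I)v = 0. First row:
  (15 - 21.4721)·v_x + (4)·v_y = 0, i.e. (-6.4721)·v_x + (4)·v_y = 0,
  so v ∝ (b, λ_1 - a) = (4, 6.4721) = u.
  ||u|| = √((4)² + (6.4721)²) = √(57.8885) ≈ 7.6085,
  v_1 = u/||u|| ≈ (0.5257, 0.8507) (||v_1|| = 1).

λ_1 = 21.4721,  λ_2 = 12.5279;  v_1 ≈ (0.5257, 0.8507)


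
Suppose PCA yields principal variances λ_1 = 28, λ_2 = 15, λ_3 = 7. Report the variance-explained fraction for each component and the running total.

Step 1 — total variance = trace(Sigma) = Σ λ_i = 28 + 15 + 7 = 50.

Step 2 — fraction explained by component i = λ_i / Σ λ:
  PC1: 28/50 = 0.56
  PC2: 15/50 = 0.3
  PC3: 7/50 = 0.14

Step 3 — cumulative fraction after k components = (λ_1 + ... + λ_k) / Σ λ:
  k = 1: 28/50 = 0.56
  k = 2: (28 + 15)/50 = 43/50 = 0.86
  k = 3: (28 + 15 + 7)/50 = 50/50 = 1

Summary (fraction, with percent):

explained: PC1 0.56 (56%), PC2 0.3 (30%), PC3 0.14 (14%);  cumulative: 0.56, 0.86, 1


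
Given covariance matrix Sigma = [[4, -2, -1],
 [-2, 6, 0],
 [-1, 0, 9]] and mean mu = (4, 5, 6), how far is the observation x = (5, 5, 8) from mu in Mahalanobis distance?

Step 1 — centre the observation: (x - mu) = (1, 0, 2).

Step 2 — invert Sigma (cofactor / det for 3×3, or solve directly):
  Sigma^{-1} = [[0.3103, 0.1034, 0.0345],
 [0.1034, 0.2011, 0.0115],
 [0.0345, 0.0115, 0.1149]].

Step 3 — form the quadratic (x - mu)^T · Sigma^{-1} · (x - mu):
  Sigma^{-1} · (x - mu) = (0.3793, 0.1264, 0.2644).
  (x - mu)^T · [Sigma^{-1} · (x - mu)] = (1)·(0.3793) + (0)·(0.1264) + (2)·(0.2644) = 0.908.

Step 4 — take square root: d = √(0.908) ≈ 0.9529.

d(x, mu) = √(0.908) ≈ 0.9529
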